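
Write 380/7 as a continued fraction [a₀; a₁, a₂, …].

⌊380/7⌋ = 54, remainder 2
⌊7/2⌋ = 3, remainder 1
⌊2/1⌋ = 2, remainder 0

[54; 3, 2]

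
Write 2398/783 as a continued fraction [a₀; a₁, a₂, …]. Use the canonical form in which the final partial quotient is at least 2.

[3; 15, 1, 48]

2398 ÷ 783 → quotient 3, remainder 49
783 ÷ 49 → quotient 15, remainder 48
49 ÷ 48 → quotient 1, remainder 1
48 ÷ 1 → quotient 48, remainder 0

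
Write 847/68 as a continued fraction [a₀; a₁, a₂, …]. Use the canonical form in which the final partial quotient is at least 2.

Repeatedly divide and take the remainder:
847 = 12·68 + 31, so a_0 = 12
68 = 2·31 + 6, so a_1 = 2
31 = 5·6 + 1, so a_2 = 5
6 = 6·1 + 0, so a_3 = 6

[12; 2, 5, 6]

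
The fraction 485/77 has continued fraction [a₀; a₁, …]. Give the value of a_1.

485 ÷ 77 → quotient 6, remainder 23
77 ÷ 23 → quotient 3, remainder 8

3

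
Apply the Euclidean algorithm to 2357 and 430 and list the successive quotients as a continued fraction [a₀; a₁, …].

[5; 2, 12, 1, 15]

Run the Euclidean algorithm, recording each quotient:
⌊2357/430⌋ = 5, remainder 207
⌊430/207⌋ = 2, remainder 16
⌊207/16⌋ = 12, remainder 15
⌊16/15⌋ = 1, remainder 1
⌊15/1⌋ = 15, remainder 0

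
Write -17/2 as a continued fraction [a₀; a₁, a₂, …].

-17 = -9·2 + 1, so a_0 = -9
2 = 2·1 + 0, so a_1 = 2

[-9; 2]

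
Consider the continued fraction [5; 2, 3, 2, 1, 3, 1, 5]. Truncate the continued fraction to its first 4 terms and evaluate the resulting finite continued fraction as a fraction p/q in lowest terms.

87/16

Build up convergents one term at a time:
a_0 = 5: 5/1
a_1 = 2: 11/2
a_2 = 3: 38/7
a_3 = 2: 87/16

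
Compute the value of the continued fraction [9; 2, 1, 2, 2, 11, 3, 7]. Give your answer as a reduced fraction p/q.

Build up convergents one term at a time:
a_0 = 9: 9/1
a_1 = 2: 19/2
a_2 = 1: 28/3
a_3 = 2: 75/8
a_4 = 2: 178/19
a_5 = 11: 2033/217
a_6 = 3: 6277/670
a_7 = 7: 45972/4907

45972/4907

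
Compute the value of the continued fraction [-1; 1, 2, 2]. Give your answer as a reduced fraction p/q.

Start with 2.
2 + 1/(2/1) = 2 + 1/2 = 5/2
1 + 1/(5/2) = 1 + 2/5 = 7/5
-1 + 1/(7/5) = -1 + 5/7 = -2/7

-2/7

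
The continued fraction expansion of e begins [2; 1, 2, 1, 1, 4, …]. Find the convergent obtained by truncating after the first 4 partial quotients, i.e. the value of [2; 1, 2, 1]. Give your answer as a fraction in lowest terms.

11/4

Build up convergents one term at a time:
a_0 = 2: 2/1
a_1 = 1: 3/1
a_2 = 2: 8/3
a_3 = 1: 11/4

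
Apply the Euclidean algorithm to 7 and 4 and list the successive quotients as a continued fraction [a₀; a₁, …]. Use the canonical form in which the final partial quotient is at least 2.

[1; 1, 3]

7 = 1·4 + 3, so a_0 = 1
4 = 1·3 + 1, so a_1 = 1
3 = 3·1 + 0, so a_2 = 3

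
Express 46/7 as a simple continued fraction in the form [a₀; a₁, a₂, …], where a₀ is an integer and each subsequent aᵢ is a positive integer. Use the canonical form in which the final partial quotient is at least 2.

[6; 1, 1, 3]

46 ÷ 7 → quotient 6, remainder 4
7 ÷ 4 → quotient 1, remainder 3
4 ÷ 3 → quotient 1, remainder 1
3 ÷ 1 → quotient 3, remainder 0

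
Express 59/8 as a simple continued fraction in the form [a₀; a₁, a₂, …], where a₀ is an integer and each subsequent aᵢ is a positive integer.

59 ÷ 8 → quotient 7, remainder 3
8 ÷ 3 → quotient 2, remainder 2
3 ÷ 2 → quotient 1, remainder 1
2 ÷ 1 → quotient 2, remainder 0

[7; 2, 1, 2]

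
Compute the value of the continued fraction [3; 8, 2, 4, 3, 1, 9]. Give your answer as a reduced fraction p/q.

9773/3134

Start with 9.
1 + 1/(9/1) = 1 + 1/9 = 10/9
3 + 1/(10/9) = 3 + 9/10 = 39/10
4 + 1/(39/10) = 4 + 10/39 = 166/39
2 + 1/(166/39) = 2 + 39/166 = 371/166
8 + 1/(371/166) = 8 + 166/371 = 3134/371
3 + 1/(3134/371) = 3 + 371/3134 = 9773/3134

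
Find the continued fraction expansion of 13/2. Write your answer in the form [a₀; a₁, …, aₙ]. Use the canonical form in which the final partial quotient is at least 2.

[6; 2]

Repeatedly divide and take the remainder:
13 = 6·2 + 1, so a_0 = 6
2 = 2·1 + 0, so a_1 = 2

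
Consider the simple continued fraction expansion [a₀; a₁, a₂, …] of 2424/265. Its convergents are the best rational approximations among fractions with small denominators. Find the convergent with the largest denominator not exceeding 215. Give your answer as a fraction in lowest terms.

311/34

List convergents until the denominator exceeds the bound:
a_0 = 9: 9/1  (≤ bound)
a_1 = 6: 55/6  (≤ bound)
a_2 = 1: 64/7  (≤ bound)
a_3 = 3: 247/27  (≤ bound)
a_4 = 1: 311/34  (≤ bound)
a_5 = 7: 2424/265  (> 215, stop)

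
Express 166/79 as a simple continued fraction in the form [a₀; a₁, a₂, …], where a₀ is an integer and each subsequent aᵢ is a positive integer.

[2; 9, 1, 7]

Run the Euclidean algorithm, recording each quotient:
166 ÷ 79 → quotient 2, remainder 8
79 ÷ 8 → quotient 9, remainder 7
8 ÷ 7 → quotient 1, remainder 1
7 ÷ 1 → quotient 7, remainder 0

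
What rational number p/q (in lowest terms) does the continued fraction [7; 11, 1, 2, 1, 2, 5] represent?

4903/692

Start with 5.
2 + 1/(5/1) = 2 + 1/5 = 11/5
1 + 1/(11/5) = 1 + 5/11 = 16/11
2 + 1/(16/11) = 2 + 11/16 = 43/16
1 + 1/(43/16) = 1 + 16/43 = 59/43
11 + 1/(59/43) = 11 + 43/59 = 692/59
7 + 1/(692/59) = 7 + 59/692 = 4903/692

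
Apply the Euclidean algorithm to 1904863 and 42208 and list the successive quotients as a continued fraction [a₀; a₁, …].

[45; 7, 1, 2, 33, 55]

1904863 ÷ 42208 → quotient 45, remainder 5503
42208 ÷ 5503 → quotient 7, remainder 3687
5503 ÷ 3687 → quotient 1, remainder 1816
3687 ÷ 1816 → quotient 2, remainder 55
1816 ÷ 55 → quotient 33, remainder 1
55 ÷ 1 → quotient 55, remainder 0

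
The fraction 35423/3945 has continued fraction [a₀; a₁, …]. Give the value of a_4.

Run the Euclidean algorithm, recording each quotient:
⌊35423/3945⌋ = 8, remainder 3863
⌊3945/3863⌋ = 1, remainder 82
⌊3863/82⌋ = 47, remainder 9
⌊82/9⌋ = 9, remainder 1
⌊9/1⌋ = 9, remainder 0

9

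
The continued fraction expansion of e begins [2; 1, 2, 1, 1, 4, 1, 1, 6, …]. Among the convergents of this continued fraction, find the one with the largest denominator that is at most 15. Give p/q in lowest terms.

a_0 = 2: 2/1  (≤ bound)
a_1 = 1: 3/1  (≤ bound)
a_2 = 2: 8/3  (≤ bound)
a_3 = 1: 11/4  (≤ bound)
a_4 = 1: 19/7  (≤ bound)
a_5 = 4: 87/32  (> 15, stop)

19/7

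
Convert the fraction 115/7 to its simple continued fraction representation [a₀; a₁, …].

[16; 2, 3]

115 = 16·7 + 3, so a_0 = 16
7 = 2·3 + 1, so a_1 = 2
3 = 3·1 + 0, so a_2 = 3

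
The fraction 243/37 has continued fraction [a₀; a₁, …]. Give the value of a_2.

243 = 6·37 + 21, so a_0 = 6
37 = 1·21 + 16, so a_1 = 1
21 = 1·16 + 5, so a_2 = 1

1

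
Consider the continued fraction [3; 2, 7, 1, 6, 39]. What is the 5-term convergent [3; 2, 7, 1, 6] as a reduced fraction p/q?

406/117

a_0 = 3: 3/1
a_1 = 2: 7/2
a_2 = 7: 52/15
a_3 = 1: 59/17
a_4 = 6: 406/117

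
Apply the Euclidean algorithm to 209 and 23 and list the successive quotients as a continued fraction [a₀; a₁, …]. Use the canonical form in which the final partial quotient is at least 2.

[9; 11, 2]

⌊209/23⌋ = 9, remainder 2
⌊23/2⌋ = 11, remainder 1
⌊2/1⌋ = 2, remainder 0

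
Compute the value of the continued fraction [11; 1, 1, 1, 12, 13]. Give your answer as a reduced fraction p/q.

5794/497

Start with 13.
12 + 1/(13/1) = 12 + 1/13 = 157/13
1 + 1/(157/13) = 1 + 13/157 = 170/157
1 + 1/(170/157) = 1 + 157/170 = 327/170
1 + 1/(327/170) = 1 + 170/327 = 497/327
11 + 1/(497/327) = 11 + 327/497 = 5794/497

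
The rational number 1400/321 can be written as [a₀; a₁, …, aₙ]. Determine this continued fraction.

⌊1400/321⌋ = 4, remainder 116
⌊321/116⌋ = 2, remainder 89
⌊116/89⌋ = 1, remainder 27
⌊89/27⌋ = 3, remainder 8
⌊27/8⌋ = 3, remainder 3
⌊8/3⌋ = 2, remainder 2
⌊3/2⌋ = 1, remainder 1
⌊2/1⌋ = 2, remainder 0

[4; 2, 1, 3, 3, 2, 1, 2]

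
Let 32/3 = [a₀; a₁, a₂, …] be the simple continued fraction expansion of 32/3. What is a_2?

Run the Euclidean algorithm, recording each quotient:
32 = 10·3 + 2, so a_0 = 10
3 = 1·2 + 1, so a_1 = 1
2 = 2·1 + 0, so a_2 = 2

2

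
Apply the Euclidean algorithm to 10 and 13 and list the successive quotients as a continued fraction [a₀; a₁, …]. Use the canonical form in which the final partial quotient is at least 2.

[0; 1, 3, 3]

Apply division with remainder until the remainder is 0:
⌊10/13⌋ = 0, remainder 10
⌊13/10⌋ = 1, remainder 3
⌊10/3⌋ = 3, remainder 1
⌊3/1⌋ = 3, remainder 0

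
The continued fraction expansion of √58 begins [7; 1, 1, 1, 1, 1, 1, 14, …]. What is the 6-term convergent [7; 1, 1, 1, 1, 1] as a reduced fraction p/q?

61/8

a_0 = 7: 7/1
a_1 = 1: 8/1
a_2 = 1: 15/2
a_3 = 1: 23/3
a_4 = 1: 38/5
a_5 = 1: 61/8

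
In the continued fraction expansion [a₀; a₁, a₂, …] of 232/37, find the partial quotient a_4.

3

Repeatedly divide and take the remainder:
232 = 6·37 + 10, so a_0 = 6
37 = 3·10 + 7, so a_1 = 3
10 = 1·7 + 3, so a_2 = 1
7 = 2·3 + 1, so a_3 = 2
3 = 3·1 + 0, so a_4 = 3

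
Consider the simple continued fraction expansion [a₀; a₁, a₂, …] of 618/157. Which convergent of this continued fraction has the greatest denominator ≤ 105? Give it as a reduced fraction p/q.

a_0 = 3: 3/1  (≤ bound)
a_1 = 1: 4/1  (≤ bound)
a_2 = 14: 59/15  (≤ bound)
a_3 = 1: 63/16  (≤ bound)
a_4 = 2: 185/47  (≤ bound)
a_5 = 3: 618/157  (> 105, stop)

185/47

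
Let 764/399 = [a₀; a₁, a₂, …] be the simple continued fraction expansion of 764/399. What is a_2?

10

764 = 1·399 + 365, so a_0 = 1
399 = 1·365 + 34, so a_1 = 1
365 = 10·34 + 25, so a_2 = 10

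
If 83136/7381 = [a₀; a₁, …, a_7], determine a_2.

Repeatedly divide and take the remainder:
83136 ÷ 7381 → quotient 11, remainder 1945
7381 ÷ 1945 → quotient 3, remainder 1546
1945 ÷ 1546 → quotient 1, remainder 399

1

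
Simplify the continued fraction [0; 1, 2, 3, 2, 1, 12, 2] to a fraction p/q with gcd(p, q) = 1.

a_0 = 0: 0/1
a_1 = 1: 1/1
a_2 = 2: 2/3
a_3 = 3: 7/10
a_4 = 2: 16/23
a_5 = 1: 23/33
a_6 = 12: 292/419
a_7 = 2: 607/871

607/871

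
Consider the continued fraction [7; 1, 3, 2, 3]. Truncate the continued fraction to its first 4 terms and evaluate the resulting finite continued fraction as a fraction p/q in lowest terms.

70/9

Start with 2.
3 + 1/(2/1) = 3 + 1/2 = 7/2
1 + 1/(7/2) = 1 + 2/7 = 9/7
7 + 1/(9/7) = 7 + 7/9 = 70/9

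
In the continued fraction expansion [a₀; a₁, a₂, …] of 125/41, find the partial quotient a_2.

⌊125/41⌋ = 3, remainder 2
⌊41/2⌋ = 20, remainder 1
⌊2/1⌋ = 2, remainder 0

2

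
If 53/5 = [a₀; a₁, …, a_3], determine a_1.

Repeatedly divide and take the remainder:
53 = 10·5 + 3, so a_0 = 10
5 = 1·3 + 2, so a_1 = 1

1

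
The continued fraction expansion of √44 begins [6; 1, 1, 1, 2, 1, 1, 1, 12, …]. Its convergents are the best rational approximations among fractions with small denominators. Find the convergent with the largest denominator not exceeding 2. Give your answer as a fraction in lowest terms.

a_0 = 6: 6/1  (≤ bound)
a_1 = 1: 7/1  (≤ bound)
a_2 = 1: 13/2  (≤ bound)
a_3 = 1: 20/3  (> 2, stop)

13/2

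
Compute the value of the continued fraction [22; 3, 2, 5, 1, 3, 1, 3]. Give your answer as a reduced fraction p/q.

Start with 3.
1 + 1/(3/1) = 1 + 1/3 = 4/3
3 + 1/(4/3) = 3 + 3/4 = 15/4
1 + 1/(15/4) = 1 + 4/15 = 19/15
5 + 1/(19/15) = 5 + 15/19 = 110/19
2 + 1/(110/19) = 2 + 19/110 = 239/110
3 + 1/(239/110) = 3 + 110/239 = 827/239
22 + 1/(827/239) = 22 + 239/827 = 18433/827

18433/827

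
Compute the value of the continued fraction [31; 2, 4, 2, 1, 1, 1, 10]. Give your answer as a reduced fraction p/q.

Collapse the nested fraction from the inside out:
Start with 10.
1 + 1/(10/1) = 1 + 1/10 = 11/10
1 + 1/(11/10) = 1 + 10/11 = 21/11
1 + 1/(21/11) = 1 + 11/21 = 32/21
2 + 1/(32/21) = 2 + 21/32 = 85/32
4 + 1/(85/32) = 4 + 32/85 = 372/85
2 + 1/(372/85) = 2 + 85/372 = 829/372
31 + 1/(829/372) = 31 + 372/829 = 26071/829

26071/829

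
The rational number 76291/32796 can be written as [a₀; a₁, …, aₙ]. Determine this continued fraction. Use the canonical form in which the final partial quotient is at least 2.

[2; 3, 15, 3, 3, 1, 3, 14]

76291 ÷ 32796 → quotient 2, remainder 10699
32796 ÷ 10699 → quotient 3, remainder 699
10699 ÷ 699 → quotient 15, remainder 214
699 ÷ 214 → quotient 3, remainder 57
214 ÷ 57 → quotient 3, remainder 43
57 ÷ 43 → quotient 1, remainder 14
43 ÷ 14 → quotient 3, remainder 1
14 ÷ 1 → quotient 14, remainder 0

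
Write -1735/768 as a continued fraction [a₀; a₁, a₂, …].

[-3; 1, 2, 1, 6, 9, 3]

Repeatedly divide and take the remainder:
-1735 = -3·768 + 569, so a_0 = -3
768 = 1·569 + 199, so a_1 = 1
569 = 2·199 + 171, so a_2 = 2
199 = 1·171 + 28, so a_3 = 1
171 = 6·28 + 3, so a_4 = 6
28 = 9·3 + 1, so a_5 = 9
3 = 3·1 + 0, so a_6 = 3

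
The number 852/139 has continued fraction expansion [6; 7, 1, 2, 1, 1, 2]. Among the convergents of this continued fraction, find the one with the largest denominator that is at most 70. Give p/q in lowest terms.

331/54

a_0 = 6: 6/1  (≤ bound)
a_1 = 7: 43/7  (≤ bound)
a_2 = 1: 49/8  (≤ bound)
a_3 = 2: 141/23  (≤ bound)
a_4 = 1: 190/31  (≤ bound)
a_5 = 1: 331/54  (≤ bound)
a_6 = 2: 852/139  (> 70, stop)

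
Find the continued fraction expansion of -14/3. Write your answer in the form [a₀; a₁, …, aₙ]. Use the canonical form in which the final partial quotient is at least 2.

-14 = -5·3 + 1, so a_0 = -5
3 = 3·1 + 0, so a_1 = 3

[-5; 3]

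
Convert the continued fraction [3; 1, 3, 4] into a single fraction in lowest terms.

a_0 = 3: 3/1
a_1 = 1: 4/1
a_2 = 3: 15/4
a_3 = 4: 64/17

64/17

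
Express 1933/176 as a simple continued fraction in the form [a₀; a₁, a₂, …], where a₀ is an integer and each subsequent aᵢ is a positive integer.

⌊1933/176⌋ = 10, remainder 173
⌊176/173⌋ = 1, remainder 3
⌊173/3⌋ = 57, remainder 2
⌊3/2⌋ = 1, remainder 1
⌊2/1⌋ = 2, remainder 0

[10; 1, 57, 1, 2]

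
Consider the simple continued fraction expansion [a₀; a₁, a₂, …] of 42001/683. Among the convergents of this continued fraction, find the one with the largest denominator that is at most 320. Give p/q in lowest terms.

18018/293

a_0 = 61: 61/1  (≤ bound)
a_1 = 2: 123/2  (≤ bound)
a_2 = 48: 5965/97  (≤ bound)
a_3 = 3: 18018/293  (≤ bound)
a_4 = 2: 42001/683  (> 320, stop)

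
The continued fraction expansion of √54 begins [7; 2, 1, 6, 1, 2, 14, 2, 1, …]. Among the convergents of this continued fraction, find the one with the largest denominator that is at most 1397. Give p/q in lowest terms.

6959/947

a_0 = 7: 7/1  (≤ bound)
a_1 = 2: 15/2  (≤ bound)
a_2 = 1: 22/3  (≤ bound)
a_3 = 6: 147/20  (≤ bound)
a_4 = 1: 169/23  (≤ bound)
a_5 = 2: 485/66  (≤ bound)
a_6 = 14: 6959/947  (≤ bound)
a_7 = 2: 14403/1960  (> 1397, stop)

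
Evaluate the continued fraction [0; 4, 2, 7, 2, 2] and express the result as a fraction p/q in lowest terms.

Work from the innermost term outward:
Start with 2.
2 + 1/(2/1) = 2 + 1/2 = 5/2
7 + 1/(5/2) = 7 + 2/5 = 37/5
2 + 1/(37/5) = 2 + 5/37 = 79/37
4 + 1/(79/37) = 4 + 37/79 = 353/79
0 + 1/(353/79) = 0 + 79/353 = 79/353

79/353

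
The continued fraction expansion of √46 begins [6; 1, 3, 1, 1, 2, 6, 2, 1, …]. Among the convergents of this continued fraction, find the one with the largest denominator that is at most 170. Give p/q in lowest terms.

a_0 = 6: 6/1  (≤ bound)
a_1 = 1: 7/1  (≤ bound)
a_2 = 3: 27/4  (≤ bound)
a_3 = 1: 34/5  (≤ bound)
a_4 = 1: 61/9  (≤ bound)
a_5 = 2: 156/23  (≤ bound)
a_6 = 6: 997/147  (≤ bound)
a_7 = 2: 2150/317  (> 170, stop)

997/147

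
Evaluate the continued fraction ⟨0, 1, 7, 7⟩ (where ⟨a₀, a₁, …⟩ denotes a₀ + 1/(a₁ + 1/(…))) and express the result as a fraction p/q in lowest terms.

Use the convergent recurrence hₖ = aₖ·hₖ₋₁ + hₖ₋₂ (and likewise for the denominators kₖ):
a_0 = 0: 0/1
a_1 = 1: 1/1
a_2 = 7: 7/8
a_3 = 7: 50/57

50/57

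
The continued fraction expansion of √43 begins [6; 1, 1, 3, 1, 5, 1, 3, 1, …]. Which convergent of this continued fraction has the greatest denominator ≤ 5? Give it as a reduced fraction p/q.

List convergents until the denominator exceeds the bound:
a_0 = 6: 6/1  (≤ bound)
a_1 = 1: 7/1  (≤ bound)
a_2 = 1: 13/2  (≤ bound)
a_3 = 3: 46/7  (> 5, stop)

13/2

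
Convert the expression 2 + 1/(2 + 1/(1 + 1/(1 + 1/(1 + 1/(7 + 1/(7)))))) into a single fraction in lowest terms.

Start with 7.
7 + 1/(7/1) = 7 + 1/7 = 50/7
1 + 1/(50/7) = 1 + 7/50 = 57/50
1 + 1/(57/50) = 1 + 50/57 = 107/57
1 + 1/(107/57) = 1 + 57/107 = 164/107
2 + 1/(164/107) = 2 + 107/164 = 435/164
2 + 1/(435/164) = 2 + 164/435 = 1034/435

1034/435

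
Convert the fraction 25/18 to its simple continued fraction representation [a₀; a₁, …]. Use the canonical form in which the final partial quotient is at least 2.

[1; 2, 1, 1, 3]

25 = 1·18 + 7, so a_0 = 1
18 = 2·7 + 4, so a_1 = 2
7 = 1·4 + 3, so a_2 = 1
4 = 1·3 + 1, so a_3 = 1
3 = 3·1 + 0, so a_4 = 3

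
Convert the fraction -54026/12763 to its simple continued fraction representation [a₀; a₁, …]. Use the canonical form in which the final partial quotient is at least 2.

-54026 ÷ 12763 → quotient -5, remainder 9789
12763 ÷ 9789 → quotient 1, remainder 2974
9789 ÷ 2974 → quotient 3, remainder 867
2974 ÷ 867 → quotient 3, remainder 373
867 ÷ 373 → quotient 2, remainder 121
373 ÷ 121 → quotient 3, remainder 10
121 ÷ 10 → quotient 12, remainder 1
10 ÷ 1 → quotient 10, remainder 0

[-5; 1, 3, 3, 2, 3, 12, 10]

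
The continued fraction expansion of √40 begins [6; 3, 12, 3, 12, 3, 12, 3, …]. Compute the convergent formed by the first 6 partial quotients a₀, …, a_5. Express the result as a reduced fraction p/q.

27379/4329

Start with 3.
12 + 1/(3/1) = 12 + 1/3 = 37/3
3 + 1/(37/3) = 3 + 3/37 = 114/37
12 + 1/(114/37) = 12 + 37/114 = 1405/114
3 + 1/(1405/114) = 3 + 114/1405 = 4329/1405
6 + 1/(4329/1405) = 6 + 1405/4329 = 27379/4329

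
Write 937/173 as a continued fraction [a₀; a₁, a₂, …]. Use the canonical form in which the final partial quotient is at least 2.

[5; 2, 2, 2, 14]

937 ÷ 173 → quotient 5, remainder 72
173 ÷ 72 → quotient 2, remainder 29
72 ÷ 29 → quotient 2, remainder 14
29 ÷ 14 → quotient 2, remainder 1
14 ÷ 1 → quotient 14, remainder 0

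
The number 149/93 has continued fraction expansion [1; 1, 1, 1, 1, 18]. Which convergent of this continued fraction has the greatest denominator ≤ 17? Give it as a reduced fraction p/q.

List convergents until the denominator exceeds the bound:
a_0 = 1: 1/1  (≤ bound)
a_1 = 1: 2/1  (≤ bound)
a_2 = 1: 3/2  (≤ bound)
a_3 = 1: 5/3  (≤ bound)
a_4 = 1: 8/5  (≤ bound)
a_5 = 18: 149/93  (> 17, stop)

8/5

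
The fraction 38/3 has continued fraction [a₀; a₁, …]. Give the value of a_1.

Apply division with remainder until the remainder is 0:
38 = 12·3 + 2, so a_0 = 12
3 = 1·2 + 1, so a_1 = 1

1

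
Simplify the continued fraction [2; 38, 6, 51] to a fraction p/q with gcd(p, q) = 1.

23741/11717

Use the convergent recurrence hₖ = aₖ·hₖ₋₁ + hₖ₋₂ (and likewise for the denominators kₖ):
a_0 = 2: 2/1
a_1 = 38: 77/38
a_2 = 6: 464/229
a_3 = 51: 23741/11717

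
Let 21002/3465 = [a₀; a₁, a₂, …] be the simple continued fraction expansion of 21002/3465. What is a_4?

21002 ÷ 3465 → quotient 6, remainder 212
3465 ÷ 212 → quotient 16, remainder 73
212 ÷ 73 → quotient 2, remainder 66
73 ÷ 66 → quotient 1, remainder 7
66 ÷ 7 → quotient 9, remainder 3

9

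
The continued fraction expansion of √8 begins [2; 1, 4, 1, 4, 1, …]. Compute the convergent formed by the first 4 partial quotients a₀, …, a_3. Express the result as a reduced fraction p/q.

17/6

Start with 1.
4 + 1/(1/1) = 4 + 1/1 = 5/1
1 + 1/(5/1) = 1 + 1/5 = 6/5
2 + 1/(6/5) = 2 + 5/6 = 17/6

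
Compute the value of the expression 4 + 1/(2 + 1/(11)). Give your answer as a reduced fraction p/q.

a_0 = 4: 4/1
a_1 = 2: 9/2
a_2 = 11: 103/23

103/23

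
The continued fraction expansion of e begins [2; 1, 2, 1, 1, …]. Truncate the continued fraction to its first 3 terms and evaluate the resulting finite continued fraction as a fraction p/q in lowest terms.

8/3

Collapse the nested fraction from the inside out:
Start with 2.
1 + 1/(2/1) = 1 + 1/2 = 3/2
2 + 1/(3/2) = 2 + 2/3 = 8/3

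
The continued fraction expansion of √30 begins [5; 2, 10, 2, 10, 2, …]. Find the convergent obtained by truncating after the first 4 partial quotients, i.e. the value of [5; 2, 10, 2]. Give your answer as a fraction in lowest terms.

241/44

Starting at the tail and folding back:
Start with 2.
10 + 1/(2/1) = 10 + 1/2 = 21/2
2 + 1/(21/2) = 2 + 2/21 = 44/21
5 + 1/(44/21) = 5 + 21/44 = 241/44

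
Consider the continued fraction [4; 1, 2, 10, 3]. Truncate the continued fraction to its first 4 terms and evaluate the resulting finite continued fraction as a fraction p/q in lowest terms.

a_0 = 4: 4/1
a_1 = 1: 5/1
a_2 = 2: 14/3
a_3 = 10: 145/31

145/31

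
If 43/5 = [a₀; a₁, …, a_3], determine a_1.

Run the Euclidean algorithm, recording each quotient:
43 = 8·5 + 3, so a_0 = 8
5 = 1·3 + 2, so a_1 = 1

1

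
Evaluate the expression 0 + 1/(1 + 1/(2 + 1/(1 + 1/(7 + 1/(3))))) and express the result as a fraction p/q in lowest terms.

Build up convergents one term at a time:
a_0 = 0: 0/1
a_1 = 1: 1/1
a_2 = 2: 2/3
a_3 = 1: 3/4
a_4 = 7: 23/31
a_5 = 3: 72/97

72/97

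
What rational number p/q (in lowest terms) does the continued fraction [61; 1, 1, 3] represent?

431/7

a_0 = 61: 61/1
a_1 = 1: 62/1
a_2 = 1: 123/2
a_3 = 3: 431/7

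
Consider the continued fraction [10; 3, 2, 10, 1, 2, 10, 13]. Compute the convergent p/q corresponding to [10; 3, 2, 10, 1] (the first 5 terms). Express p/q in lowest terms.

Build up convergents one term at a time:
a_0 = 10: 10/1
a_1 = 3: 31/3
a_2 = 2: 72/7
a_3 = 10: 751/73
a_4 = 1: 823/80

823/80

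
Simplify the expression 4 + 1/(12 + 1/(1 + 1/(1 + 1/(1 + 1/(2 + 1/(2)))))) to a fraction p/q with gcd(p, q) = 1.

979/240

Work from the innermost term outward:
Start with 2.
2 + 1/(2/1) = 2 + 1/2 = 5/2
1 + 1/(5/2) = 1 + 2/5 = 7/5
1 + 1/(7/5) = 1 + 5/7 = 12/7
1 + 1/(12/7) = 1 + 7/12 = 19/12
12 + 1/(19/12) = 12 + 12/19 = 240/19
4 + 1/(240/19) = 4 + 19/240 = 979/240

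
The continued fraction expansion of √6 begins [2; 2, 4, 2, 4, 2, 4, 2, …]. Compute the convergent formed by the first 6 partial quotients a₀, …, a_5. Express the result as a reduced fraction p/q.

485/198

Start with 2.
4 + 1/(2/1) = 4 + 1/2 = 9/2
2 + 1/(9/2) = 2 + 2/9 = 20/9
4 + 1/(20/9) = 4 + 9/20 = 89/20
2 + 1/(89/20) = 2 + 20/89 = 198/89
2 + 1/(198/89) = 2 + 89/198 = 485/198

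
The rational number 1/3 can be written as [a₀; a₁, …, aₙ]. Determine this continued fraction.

[0; 3]

⌊1/3⌋ = 0, remainder 1
⌊3/1⌋ = 3, remainder 0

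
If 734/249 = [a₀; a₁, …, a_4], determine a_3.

6

Run the Euclidean algorithm, recording each quotient:
⌊734/249⌋ = 2, remainder 236
⌊249/236⌋ = 1, remainder 13
⌊236/13⌋ = 18, remainder 2
⌊13/2⌋ = 6, remainder 1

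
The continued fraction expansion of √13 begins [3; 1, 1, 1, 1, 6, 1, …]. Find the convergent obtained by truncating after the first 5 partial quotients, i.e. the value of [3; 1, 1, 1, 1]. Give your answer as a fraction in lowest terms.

18/5

Start with 1.
1 + 1/(1/1) = 1 + 1/1 = 2/1
1 + 1/(2/1) = 1 + 1/2 = 3/2
1 + 1/(3/2) = 1 + 2/3 = 5/3
3 + 1/(5/3) = 3 + 3/5 = 18/5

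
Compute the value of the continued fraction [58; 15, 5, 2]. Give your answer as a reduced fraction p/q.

9697/167

Start with 2.
5 + 1/(2/1) = 5 + 1/2 = 11/2
15 + 1/(11/2) = 15 + 2/11 = 167/11
58 + 1/(167/11) = 58 + 11/167 = 9697/167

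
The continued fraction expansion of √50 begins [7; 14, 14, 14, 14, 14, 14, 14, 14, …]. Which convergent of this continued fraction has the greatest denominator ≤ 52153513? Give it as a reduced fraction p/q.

a_0 = 7: 7/1  (≤ bound)
a_1 = 14: 99/14  (≤ bound)
a_2 = 14: 1393/197  (≤ bound)
a_3 = 14: 19601/2772  (≤ bound)
a_4 = 14: 275807/39005  (≤ bound)
a_5 = 14: 3880899/548842  (≤ bound)
a_6 = 14: 54608393/7722793  (≤ bound)
a_7 = 14: 768398401/108667944  (> 52153513, stop)

54608393/7722793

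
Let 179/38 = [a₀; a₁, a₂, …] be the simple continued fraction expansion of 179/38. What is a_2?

2

⌊179/38⌋ = 4, remainder 27
⌊38/27⌋ = 1, remainder 11
⌊27/11⌋ = 2, remainder 5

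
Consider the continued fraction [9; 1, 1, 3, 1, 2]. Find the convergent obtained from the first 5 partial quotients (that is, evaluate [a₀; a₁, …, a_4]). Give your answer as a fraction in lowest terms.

Start with 1.
3 + 1/(1/1) = 3 + 1/1 = 4/1
1 + 1/(4/1) = 1 + 1/4 = 5/4
1 + 1/(5/4) = 1 + 4/5 = 9/5
9 + 1/(9/5) = 9 + 5/9 = 86/9

86/9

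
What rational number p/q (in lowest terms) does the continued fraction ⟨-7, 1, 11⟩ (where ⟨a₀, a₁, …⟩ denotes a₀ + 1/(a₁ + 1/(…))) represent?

Use the convergent recurrence hₖ = aₖ·hₖ₋₁ + hₖ₋₂ (and likewise for the denominators kₖ):
a_0 = -7: -7/1
a_1 = 1: -6/1
a_2 = 11: -73/12

-73/12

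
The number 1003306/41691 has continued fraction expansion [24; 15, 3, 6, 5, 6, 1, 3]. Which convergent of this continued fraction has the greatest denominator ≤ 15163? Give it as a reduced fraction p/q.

259857/10798

a_0 = 24: 24/1  (≤ bound)
a_1 = 15: 361/15  (≤ bound)
a_2 = 3: 1107/46  (≤ bound)
a_3 = 6: 7003/291  (≤ bound)
a_4 = 5: 36122/1501  (≤ bound)
a_5 = 6: 223735/9297  (≤ bound)
a_6 = 1: 259857/10798  (≤ bound)
a_7 = 3: 1003306/41691  (> 15163, stop)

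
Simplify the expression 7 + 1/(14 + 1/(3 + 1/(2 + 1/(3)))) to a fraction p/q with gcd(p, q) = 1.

2425/343

Use the convergent recurrence hₖ = aₖ·hₖ₋₁ + hₖ₋₂ (and likewise for the denominators kₖ):
a_0 = 7: 7/1
a_1 = 14: 99/14
a_2 = 3: 304/43
a_3 = 2: 707/100
a_4 = 3: 2425/343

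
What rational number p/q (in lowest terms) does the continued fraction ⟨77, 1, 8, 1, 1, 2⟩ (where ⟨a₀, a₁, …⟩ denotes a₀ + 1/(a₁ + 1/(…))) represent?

a_0 = 77: 77/1
a_1 = 1: 78/1
a_2 = 8: 701/9
a_3 = 1: 779/10
a_4 = 1: 1480/19
a_5 = 2: 3739/48

3739/48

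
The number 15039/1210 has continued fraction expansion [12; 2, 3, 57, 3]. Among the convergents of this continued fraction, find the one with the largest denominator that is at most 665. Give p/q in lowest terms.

a_0 = 12: 12/1  (≤ bound)
a_1 = 2: 25/2  (≤ bound)
a_2 = 3: 87/7  (≤ bound)
a_3 = 57: 4984/401  (≤ bound)
a_4 = 3: 15039/1210  (> 665, stop)

4984/401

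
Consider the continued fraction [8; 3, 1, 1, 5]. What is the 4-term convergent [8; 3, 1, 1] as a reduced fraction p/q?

58/7

Work from the innermost term outward:
Start with 1.
1 + 1/(1/1) = 1 + 1/1 = 2/1
3 + 1/(2/1) = 3 + 1/2 = 7/2
8 + 1/(7/2) = 8 + 2/7 = 58/7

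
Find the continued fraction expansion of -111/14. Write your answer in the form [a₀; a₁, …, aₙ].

Run the Euclidean algorithm, recording each quotient:
⌊-111/14⌋ = -8, remainder 1
⌊14/1⌋ = 14, remainder 0

[-8; 14]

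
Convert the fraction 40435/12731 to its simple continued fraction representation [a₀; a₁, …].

Repeatedly divide and take the remainder:
40435 ÷ 12731 → quotient 3, remainder 2242
12731 ÷ 2242 → quotient 5, remainder 1521
2242 ÷ 1521 → quotient 1, remainder 721
1521 ÷ 721 → quotient 2, remainder 79
721 ÷ 79 → quotient 9, remainder 10
79 ÷ 10 → quotient 7, remainder 9
10 ÷ 9 → quotient 1, remainder 1
9 ÷ 1 → quotient 9, remainder 0

[3; 5, 1, 2, 9, 7, 1, 9]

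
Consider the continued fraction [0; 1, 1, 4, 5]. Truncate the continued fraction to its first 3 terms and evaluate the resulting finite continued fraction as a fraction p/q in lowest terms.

Collapse the nested fraction from the inside out:
Start with 1.
1 + 1/(1/1) = 1 + 1/1 = 2/1
0 + 1/(2/1) = 0 + 1/2 = 1/2

1/2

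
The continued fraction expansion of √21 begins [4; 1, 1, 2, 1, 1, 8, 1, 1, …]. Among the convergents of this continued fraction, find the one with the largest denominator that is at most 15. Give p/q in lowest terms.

55/12

List convergents until the denominator exceeds the bound:
a_0 = 4: 4/1  (≤ bound)
a_1 = 1: 5/1  (≤ bound)
a_2 = 1: 9/2  (≤ bound)
a_3 = 2: 23/5  (≤ bound)
a_4 = 1: 32/7  (≤ bound)
a_5 = 1: 55/12  (≤ bound)
a_6 = 8: 472/103  (> 15, stop)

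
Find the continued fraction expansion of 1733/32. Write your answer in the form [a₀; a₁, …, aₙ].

[54; 6, 2, 2]

1733 ÷ 32 → quotient 54, remainder 5
32 ÷ 5 → quotient 6, remainder 2
5 ÷ 2 → quotient 2, remainder 1
2 ÷ 1 → quotient 2, remainder 0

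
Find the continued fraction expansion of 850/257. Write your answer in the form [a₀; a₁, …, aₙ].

850 ÷ 257 → quotient 3, remainder 79
257 ÷ 79 → quotient 3, remainder 20
79 ÷ 20 → quotient 3, remainder 19
20 ÷ 19 → quotient 1, remainder 1
19 ÷ 1 → quotient 19, remainder 0

[3; 3, 3, 1, 19]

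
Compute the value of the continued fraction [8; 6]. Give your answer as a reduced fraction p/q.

Start with 6.
8 + 1/(6/1) = 8 + 1/6 = 49/6

49/6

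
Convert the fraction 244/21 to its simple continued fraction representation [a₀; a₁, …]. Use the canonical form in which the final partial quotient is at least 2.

244 ÷ 21 → quotient 11, remainder 13
21 ÷ 13 → quotient 1, remainder 8
13 ÷ 8 → quotient 1, remainder 5
8 ÷ 5 → quotient 1, remainder 3
5 ÷ 3 → quotient 1, remainder 2
3 ÷ 2 → quotient 1, remainder 1
2 ÷ 1 → quotient 2, remainder 0

[11; 1, 1, 1, 1, 1, 2]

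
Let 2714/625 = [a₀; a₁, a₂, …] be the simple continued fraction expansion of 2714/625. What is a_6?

2

2714 ÷ 625 → quotient 4, remainder 214
625 ÷ 214 → quotient 2, remainder 197
214 ÷ 197 → quotient 1, remainder 17
197 ÷ 17 → quotient 11, remainder 10
17 ÷ 10 → quotient 1, remainder 7
10 ÷ 7 → quotient 1, remainder 3
7 ÷ 3 → quotient 2, remainder 1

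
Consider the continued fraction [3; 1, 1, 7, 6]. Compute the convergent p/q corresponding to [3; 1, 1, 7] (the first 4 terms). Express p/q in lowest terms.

53/15

Build up convergents one term at a time:
a_0 = 3: 3/1
a_1 = 1: 4/1
a_2 = 1: 7/2
a_3 = 7: 53/15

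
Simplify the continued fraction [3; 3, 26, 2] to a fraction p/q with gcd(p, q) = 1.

536/161

Start with 2.
26 + 1/(2/1) = 26 + 1/2 = 53/2
3 + 1/(53/2) = 3 + 2/53 = 161/53
3 + 1/(161/53) = 3 + 53/161 = 536/161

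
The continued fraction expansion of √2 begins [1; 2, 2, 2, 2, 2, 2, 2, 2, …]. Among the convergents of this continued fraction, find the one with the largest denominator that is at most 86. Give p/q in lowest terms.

99/70

List convergents until the denominator exceeds the bound:
a_0 = 1: 1/1  (≤ bound)
a_1 = 2: 3/2  (≤ bound)
a_2 = 2: 7/5  (≤ bound)
a_3 = 2: 17/12  (≤ bound)
a_4 = 2: 41/29  (≤ bound)
a_5 = 2: 99/70  (≤ bound)
a_6 = 2: 239/169  (> 86, stop)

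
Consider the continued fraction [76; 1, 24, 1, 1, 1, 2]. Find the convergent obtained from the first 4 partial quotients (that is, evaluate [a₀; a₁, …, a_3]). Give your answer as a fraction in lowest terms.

a_0 = 76: 76/1
a_1 = 1: 77/1
a_2 = 24: 1924/25
a_3 = 1: 2001/26

2001/26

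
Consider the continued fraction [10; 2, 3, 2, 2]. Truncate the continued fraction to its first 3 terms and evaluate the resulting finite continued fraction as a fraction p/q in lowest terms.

73/7

Build up convergents one term at a time:
a_0 = 10: 10/1
a_1 = 2: 21/2
a_2 = 3: 73/7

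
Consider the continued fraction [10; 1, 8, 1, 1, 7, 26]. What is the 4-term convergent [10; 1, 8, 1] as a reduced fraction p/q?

Start with 1.
8 + 1/(1/1) = 8 + 1/1 = 9/1
1 + 1/(9/1) = 1 + 1/9 = 10/9
10 + 1/(10/9) = 10 + 9/10 = 109/10

109/10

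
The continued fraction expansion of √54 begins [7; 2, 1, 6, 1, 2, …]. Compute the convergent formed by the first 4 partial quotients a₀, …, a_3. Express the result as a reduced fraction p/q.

Collapse the nested fraction from the inside out:
Start with 6.
1 + 1/(6/1) = 1 + 1/6 = 7/6
2 + 1/(7/6) = 2 + 6/7 = 20/7
7 + 1/(20/7) = 7 + 7/20 = 147/20

147/20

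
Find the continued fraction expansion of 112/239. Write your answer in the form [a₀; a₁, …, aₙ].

[0; 2, 7, 2, 7]

112 = 0·239 + 112, so a_0 = 0
239 = 2·112 + 15, so a_1 = 2
112 = 7·15 + 7, so a_2 = 7
15 = 2·7 + 1, so a_3 = 2
7 = 7·1 + 0, so a_4 = 7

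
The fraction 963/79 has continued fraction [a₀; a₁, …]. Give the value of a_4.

3

963 = 12·79 + 15, so a_0 = 12
79 = 5·15 + 4, so a_1 = 5
15 = 3·4 + 3, so a_2 = 3
4 = 1·3 + 1, so a_3 = 1
3 = 3·1 + 0, so a_4 = 3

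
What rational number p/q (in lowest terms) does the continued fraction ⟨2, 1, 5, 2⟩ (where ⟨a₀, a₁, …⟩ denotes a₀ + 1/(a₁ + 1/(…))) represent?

Starting at the tail and folding back:
Start with 2.
5 + 1/(2/1) = 5 + 1/2 = 11/2
1 + 1/(11/2) = 1 + 2/11 = 13/11
2 + 1/(13/11) = 2 + 11/13 = 37/13

37/13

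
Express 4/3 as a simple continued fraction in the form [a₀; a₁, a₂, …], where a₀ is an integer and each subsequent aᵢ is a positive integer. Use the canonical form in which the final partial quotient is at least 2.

[1; 3]

4 ÷ 3 → quotient 1, remainder 1
3 ÷ 1 → quotient 3, remainder 0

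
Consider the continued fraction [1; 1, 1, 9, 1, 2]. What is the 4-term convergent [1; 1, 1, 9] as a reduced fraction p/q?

a_0 = 1: 1/1
a_1 = 1: 2/1
a_2 = 1: 3/2
a_3 = 9: 29/19

29/19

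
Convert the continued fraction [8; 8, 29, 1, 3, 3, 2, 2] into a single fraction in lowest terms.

141829/17457

Collapse the nested fraction from the inside out:
Start with 2.
2 + 1/(2/1) = 2 + 1/2 = 5/2
3 + 1/(5/2) = 3 + 2/5 = 17/5
3 + 1/(17/5) = 3 + 5/17 = 56/17
1 + 1/(56/17) = 1 + 17/56 = 73/56
29 + 1/(73/56) = 29 + 56/73 = 2173/73
8 + 1/(2173/73) = 8 + 73/2173 = 17457/2173
8 + 1/(17457/2173) = 8 + 2173/17457 = 141829/17457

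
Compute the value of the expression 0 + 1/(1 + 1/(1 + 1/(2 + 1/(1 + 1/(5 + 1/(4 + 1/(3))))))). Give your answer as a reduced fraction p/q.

311/541

Compute successive convergents:
a_0 = 0: 0/1
a_1 = 1: 1/1
a_2 = 1: 1/2
a_3 = 2: 3/5
a_4 = 1: 4/7
a_5 = 5: 23/40
a_6 = 4: 96/167
a_7 = 3: 311/541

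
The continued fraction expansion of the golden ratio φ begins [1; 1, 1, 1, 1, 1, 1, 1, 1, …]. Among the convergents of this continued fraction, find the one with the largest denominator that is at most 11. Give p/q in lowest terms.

a_0 = 1: 1/1  (≤ bound)
a_1 = 1: 2/1  (≤ bound)
a_2 = 1: 3/2  (≤ bound)
a_3 = 1: 5/3  (≤ bound)
a_4 = 1: 8/5  (≤ bound)
a_5 = 1: 13/8  (≤ bound)
a_6 = 1: 21/13  (> 11, stop)

13/8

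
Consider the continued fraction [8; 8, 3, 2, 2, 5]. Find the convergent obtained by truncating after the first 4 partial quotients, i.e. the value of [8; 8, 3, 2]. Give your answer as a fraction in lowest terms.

471/58

a_0 = 8: 8/1
a_1 = 8: 65/8
a_2 = 3: 203/25
a_3 = 2: 471/58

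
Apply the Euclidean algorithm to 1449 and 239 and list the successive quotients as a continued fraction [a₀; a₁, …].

[6; 15, 1, 14]

1449 = 6·239 + 15, so a_0 = 6
239 = 15·15 + 14, so a_1 = 15
15 = 1·14 + 1, so a_2 = 1
14 = 14·1 + 0, so a_3 = 14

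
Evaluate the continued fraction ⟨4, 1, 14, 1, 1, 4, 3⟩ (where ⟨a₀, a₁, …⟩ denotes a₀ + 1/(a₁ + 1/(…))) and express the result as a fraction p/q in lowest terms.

2226/451

Start with 3.
4 + 1/(3/1) = 4 + 1/3 = 13/3
1 + 1/(13/3) = 1 + 3/13 = 16/13
1 + 1/(16/13) = 1 + 13/16 = 29/16
14 + 1/(29/16) = 14 + 16/29 = 422/29
1 + 1/(422/29) = 1 + 29/422 = 451/422
4 + 1/(451/422) = 4 + 422/451 = 2226/451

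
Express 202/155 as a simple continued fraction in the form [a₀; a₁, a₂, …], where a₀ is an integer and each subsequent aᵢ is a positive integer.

202 = 1·155 + 47, so a_0 = 1
155 = 3·47 + 14, so a_1 = 3
47 = 3·14 + 5, so a_2 = 3
14 = 2·5 + 4, so a_3 = 2
5 = 1·4 + 1, so a_4 = 1
4 = 4·1 + 0, so a_5 = 4

[1; 3, 3, 2, 1, 4]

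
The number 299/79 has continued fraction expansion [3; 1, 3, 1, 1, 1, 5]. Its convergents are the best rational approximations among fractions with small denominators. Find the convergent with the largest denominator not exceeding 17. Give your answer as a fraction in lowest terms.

a_0 = 3: 3/1  (≤ bound)
a_1 = 1: 4/1  (≤ bound)
a_2 = 3: 15/4  (≤ bound)
a_3 = 1: 19/5  (≤ bound)
a_4 = 1: 34/9  (≤ bound)
a_5 = 1: 53/14  (≤ bound)
a_6 = 5: 299/79  (> 17, stop)

53/14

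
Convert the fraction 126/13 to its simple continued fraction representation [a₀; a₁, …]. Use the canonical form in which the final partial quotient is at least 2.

[9; 1, 2, 4]

⌊126/13⌋ = 9, remainder 9
⌊13/9⌋ = 1, remainder 4
⌊9/4⌋ = 2, remainder 1
⌊4/1⌋ = 4, remainder 0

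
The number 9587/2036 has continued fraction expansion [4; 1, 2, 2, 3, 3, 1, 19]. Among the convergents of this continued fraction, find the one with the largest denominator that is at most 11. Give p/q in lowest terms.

33/7

List convergents until the denominator exceeds the bound:
a_0 = 4: 4/1  (≤ bound)
a_1 = 1: 5/1  (≤ bound)
a_2 = 2: 14/3  (≤ bound)
a_3 = 2: 33/7  (≤ bound)
a_4 = 3: 113/24  (> 11, stop)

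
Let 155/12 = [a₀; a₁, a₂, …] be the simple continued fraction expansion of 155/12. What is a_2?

11

Run the Euclidean algorithm, recording each quotient:
155 ÷ 12 → quotient 12, remainder 11
12 ÷ 11 → quotient 1, remainder 1
11 ÷ 1 → quotient 11, remainder 0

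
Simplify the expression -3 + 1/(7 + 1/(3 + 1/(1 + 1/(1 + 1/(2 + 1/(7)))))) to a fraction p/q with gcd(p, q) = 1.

-2771/968

Collapse the nested fraction from the inside out:
Start with 7.
2 + 1/(7/1) = 2 + 1/7 = 15/7
1 + 1/(15/7) = 1 + 7/15 = 22/15
1 + 1/(22/15) = 1 + 15/22 = 37/22
3 + 1/(37/22) = 3 + 22/37 = 133/37
7 + 1/(133/37) = 7 + 37/133 = 968/133
-3 + 1/(968/133) = -3 + 133/968 = -2771/968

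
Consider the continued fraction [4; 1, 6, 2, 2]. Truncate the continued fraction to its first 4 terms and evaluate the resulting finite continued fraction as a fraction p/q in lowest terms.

73/15

a_0 = 4: 4/1
a_1 = 1: 5/1
a_2 = 6: 34/7
a_3 = 2: 73/15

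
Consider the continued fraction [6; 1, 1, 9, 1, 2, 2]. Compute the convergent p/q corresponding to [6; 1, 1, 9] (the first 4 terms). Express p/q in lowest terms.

Use the convergent recurrence hₖ = aₖ·hₖ₋₁ + hₖ₋₂ (and likewise for the denominators kₖ):
a_0 = 6: 6/1
a_1 = 1: 7/1
a_2 = 1: 13/2
a_3 = 9: 124/19

124/19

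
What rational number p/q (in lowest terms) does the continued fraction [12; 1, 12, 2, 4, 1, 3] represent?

Use the convergent recurrence hₖ = aₖ·hₖ₋₁ + hₖ₋₂ (and likewise for the denominators kₖ):
a_0 = 12: 12/1
a_1 = 1: 13/1
a_2 = 12: 168/13
a_3 = 2: 349/27
a_4 = 4: 1564/121
a_5 = 1: 1913/148
a_6 = 3: 7303/565

7303/565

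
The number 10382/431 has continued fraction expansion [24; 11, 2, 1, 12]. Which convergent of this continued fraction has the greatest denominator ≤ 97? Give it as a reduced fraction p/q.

819/34

a_0 = 24: 24/1  (≤ bound)
a_1 = 11: 265/11  (≤ bound)
a_2 = 2: 554/23  (≤ bound)
a_3 = 1: 819/34  (≤ bound)
a_4 = 12: 10382/431  (> 97, stop)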